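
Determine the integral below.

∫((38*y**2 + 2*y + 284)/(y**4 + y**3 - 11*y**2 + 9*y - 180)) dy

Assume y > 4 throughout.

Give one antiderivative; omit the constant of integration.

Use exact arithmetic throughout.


Answer: 4*log(y - 4) - 4*log(y + 5) + 2*atan(y/3)/3.


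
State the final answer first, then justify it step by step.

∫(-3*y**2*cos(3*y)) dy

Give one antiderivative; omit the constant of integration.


The answer is -y**2*sin(3*y) - 2*y*cos(3*y)/3 + 2*sin(3*y)/9.
Step 1. Integrate ∫(-3*y**2*cos(3*y)) dy by parts with u = y**2, dv = (-3*cos(3*y)) dy, so v = -sin(3*y): now -y**2*sin(3*y) + ∫(2*y*sin(3*y)) dy.
Step 2. Integrate ∫(2*y*sin(3*y)) dy by parts with u = y, dv = (2*sin(3*y)) dy, so v = -2*cos(3*y)/3: now -y**2*sin(3*y) - 2*y*cos(3*y)/3 + ∫(2*cos(3*y)/3) dy.
Step 3. Evaluate the standard form: now -y**2*sin(3*y) - 2*y*cos(3*y)/3 + 2*sin(3*y)/9.
Answer: -y**2*sin(3*y) - 2*y*cos(3*y)/3 + 2*sin(3*y)/9.


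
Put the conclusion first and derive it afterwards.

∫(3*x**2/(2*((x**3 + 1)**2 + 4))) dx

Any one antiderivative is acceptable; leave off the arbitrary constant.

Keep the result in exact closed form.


The answer is atan(x**3/2 + 1/2)/4.
Step 1. Substitute u = x**3 + 1, turning ∫(3*x**2/(2*((x**3 + 1)**2 + 4))) dx into ∫(1/(2*(u**2 + 4))) du: now ∫(1/(2*(u**2 + 4))) du.
Step 2. Evaluate the standard form: now atan(u/2)/4.
Step 3. Substitute back u = x**3 + 1: now atan(x**3/2 + 1/2)/4.
Answer: atan(x**3/2 + 1/2)/4.


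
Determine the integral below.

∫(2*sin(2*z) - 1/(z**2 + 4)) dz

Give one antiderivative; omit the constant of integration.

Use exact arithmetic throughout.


Answer: -cos(2*z) - atan(z/2)/2.


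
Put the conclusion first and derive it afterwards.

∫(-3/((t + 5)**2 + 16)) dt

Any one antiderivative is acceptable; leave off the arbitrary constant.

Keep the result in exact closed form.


The answer is -3*atan(t/4 + 5/4)/4.
Step 1. Substitute u = t + 5, turning ∫(-3/((t + 5)**2 + 16)) dt into ∫(-3/(u**2 + 16)) du: now ∫(-3/(u**2 + 16)) du.
Step 2. Evaluate the standard form: now -3*atan(u/4)/4.
Step 3. Substitute back u = t + 5: now -3*atan(t/4 + 5/4)/4.
Answer: -3*atan(t/4 + 5/4)/4.


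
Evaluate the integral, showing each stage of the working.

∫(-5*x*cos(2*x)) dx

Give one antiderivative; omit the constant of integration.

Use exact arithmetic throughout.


Step 1. Integrate ∫(-5*x*cos(2*x)) dx by parts with u = x, dv = (-5*cos(2*x)) dx, so v = -5*sin(2*x)/2: now -5*x*sin(2*x)/2 + ∫(5*sin(2*x)/2) dx.
Step 2. Evaluate the standard form: now -5*x*sin(2*x)/2 - 5*cos(2*x)/4.
Answer: -5*x*sin(2*x)/2 - 5*cos(2*x)/4.


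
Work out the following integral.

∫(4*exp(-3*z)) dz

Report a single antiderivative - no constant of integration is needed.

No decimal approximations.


Answer: -4*exp(-3*z)/3.


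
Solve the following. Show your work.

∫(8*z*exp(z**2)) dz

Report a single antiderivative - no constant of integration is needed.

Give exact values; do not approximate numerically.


Step 1. Substitute u = z**2, turning ∫(8*z*exp(z**2)) dz into ∫(4*exp(u)) du: now ∫(4*exp(u)) du.
Step 2. Evaluate the standard form: now 4*exp(u).
Step 3. Substitute back u = z**2: now 4*exp(z**2).
Answer: 4*exp(z**2).


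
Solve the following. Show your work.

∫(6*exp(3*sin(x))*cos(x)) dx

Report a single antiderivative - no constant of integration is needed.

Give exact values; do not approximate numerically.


Step 1. Substitute u = sin(x), turning ∫(6*exp(3*sin(x))*cos(x)) dx into ∫(6*exp(3*u)) du: now ∫(6*exp(3*u)) du.
Step 2. Evaluate the standard form: now 2*exp(3*u).
Step 3. Substitute back u = sin(x): now 2*exp(3*sin(x)).
Answer: 2*exp(3*sin(x)).


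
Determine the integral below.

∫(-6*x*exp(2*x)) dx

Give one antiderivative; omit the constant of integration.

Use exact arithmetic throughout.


Answer: -3*x*exp(2*x) + 3*exp(2*x)/2.


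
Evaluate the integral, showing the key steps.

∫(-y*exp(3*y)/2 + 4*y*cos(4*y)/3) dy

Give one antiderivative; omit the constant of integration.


Step 1. Rewrite: now ∫(-y*exp(3*y)/2) dy + ∫(4*y*cos(4*y)/3) dy.
Step 2. Integrate ∫(4*y*cos(4*y)/3) dy by parts with u = y, dv = (4*cos(4*y)/3) dy, so v = sin(4*y)/3: now y*sin(4*y)/3 + ∫(-y*exp(3*y)/2) dy + ∫(-sin(4*y)/3) dy.
Step 3. Evaluate the standard form: now y*sin(4*y)/3 + cos(4*y)/12 + ∫(-y*exp(3*y)/2) dy.
Step 4. Integrate ∫(-y*exp(3*y)/2) dy by parts with u = y, dv = (-exp(3*y)/2) dy, so v = -exp(3*y)/6: now -y*exp(3*y)/6 + y*sin(4*y)/3 + cos(4*y)/12 + ∫(exp(3*y)/6) dy.
Step 5. Evaluate the standard form: now -y*exp(3*y)/6 + y*sin(4*y)/3 + exp(3*y)/18 + cos(4*y)/12.
Answer: -y*exp(3*y)/6 + y*sin(4*y)/3 + exp(3*y)/18 + cos(4*y)/12.


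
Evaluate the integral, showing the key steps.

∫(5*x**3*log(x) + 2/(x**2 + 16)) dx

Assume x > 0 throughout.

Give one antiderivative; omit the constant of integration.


Step 1. Rewrite: now ∫(5*x**3*log(x)) dx + ∫(2/(x**2 + 16)) dx.
Step 2. Evaluate the standard form: now atan(x/4)/2 + ∫(5*x**3*log(x)) dx.
Step 3. Integrate ∫(5*x**3*log(x)) dx by parts with u = log(x), dv = (5*x**3) dx, so v = 5*x**4/4 [assuming x > 0]: now 5*x**4*log(x)/4 + atan(x/4)/2 + ∫(-5*x**3/4) dx.
Step 4. Evaluate the standard form: now 5*x**4*log(x)/4 - 5*x**4/16 + atan(x/4)/2.
Answer: 5*x**4*log(x)/4 - 5*x**4/16 + atan(x/4)/2.


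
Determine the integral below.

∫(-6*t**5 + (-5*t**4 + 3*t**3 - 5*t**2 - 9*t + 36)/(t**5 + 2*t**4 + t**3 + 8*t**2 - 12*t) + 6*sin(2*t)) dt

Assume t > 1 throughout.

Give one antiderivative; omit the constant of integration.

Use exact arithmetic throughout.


Answer: -t**6 - 3*log(t) + log(t - 1) - 3*log(t + 3) - 3*cos(2*t) + 3*atan(t/2)/2.


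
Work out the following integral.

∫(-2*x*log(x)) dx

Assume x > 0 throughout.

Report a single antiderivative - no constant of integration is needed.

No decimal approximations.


Answer: -x**2*log(x) + x**2/2.


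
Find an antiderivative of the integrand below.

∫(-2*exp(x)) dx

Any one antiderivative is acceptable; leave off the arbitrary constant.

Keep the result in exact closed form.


Answer: -2*exp(x).


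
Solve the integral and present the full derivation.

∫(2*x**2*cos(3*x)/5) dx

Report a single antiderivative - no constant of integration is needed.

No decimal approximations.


Step 1. Integrate ∫(2*x**2*cos(3*x)/5) dx by parts with u = x**2, dv = (2*cos(3*x)/5) dx, so v = 2*sin(3*x)/15: now 2*x**2*sin(3*x)/15 + ∫(-4*x*sin(3*x)/15) dx.
Step 2. Integrate ∫(-4*x*sin(3*x)/15) dx by parts with u = x, dv = (-4*sin(3*x)/15) dx, so v = 4*cos(3*x)/45: now 2*x**2*sin(3*x)/15 + 4*x*cos(3*x)/45 + ∫(-4*cos(3*x)/45) dx.
Step 3. Evaluate the standard form: now 2*x**2*sin(3*x)/15 + 4*x*cos(3*x)/45 - 4*sin(3*x)/135.
Answer: 2*x**2*sin(3*x)/15 + 4*x*cos(3*x)/45 - 4*sin(3*x)/135.


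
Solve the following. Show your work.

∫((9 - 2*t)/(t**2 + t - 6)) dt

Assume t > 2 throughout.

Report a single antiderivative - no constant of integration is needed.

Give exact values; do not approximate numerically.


Step 1. Decompose ∫((9 - 2*t)/(t**2 + t - 6)) dt by partial fractions, (9 - 2*t)/(t**2 + t - 6) = -3/(t + 3) + 1/(t - 2): now ∫(1/(t - 2)) dt + ∫(-3/(t + 3)) dt.
Step 2. Evaluate the standard form [assuming t > 2]: now log(t - 2) + ∫(-3/(t + 3)) dt.
Step 3. Evaluate the standard form [assuming t > -3]: now log(t - 2) - 3*log(t + 3).
Answer: log(t - 2) - 3*log(t + 3).


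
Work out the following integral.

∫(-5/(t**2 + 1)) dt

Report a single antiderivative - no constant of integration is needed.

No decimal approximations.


Answer: -5*atan(t).


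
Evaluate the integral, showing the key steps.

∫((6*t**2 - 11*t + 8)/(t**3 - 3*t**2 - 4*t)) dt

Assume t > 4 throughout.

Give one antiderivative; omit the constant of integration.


Step 1. Decompose ∫((6*t**2 - 11*t + 8)/(t**3 - 3*t**2 - 4*t)) dt by partial fractions, (6*t**2 - 11*t + 8)/(t**3 - 3*t**2 - 4*t) = 5/(t + 1) + 3/(t - 4) - 2/t: now ∫(-2/t) dt + ∫(3/(t - 4)) dt + ∫(5/(t + 1)) dt.
Step 2. Evaluate the standard form [assuming t > -1]: now 5*log(t + 1) + ∫(-2/t) dt + ∫(3/(t - 4)) dt.
Step 3. Evaluate the standard form [assuming t > 4]: now 3*log(t - 4) + 5*log(t + 1) + ∫(-2/t) dt.
Step 4. Evaluate the standard form [assuming t > 0]: now -2*log(t) + 3*log(t - 4) + 5*log(t + 1).
Answer: -2*log(t) + 3*log(t - 4) + 5*log(t + 1).


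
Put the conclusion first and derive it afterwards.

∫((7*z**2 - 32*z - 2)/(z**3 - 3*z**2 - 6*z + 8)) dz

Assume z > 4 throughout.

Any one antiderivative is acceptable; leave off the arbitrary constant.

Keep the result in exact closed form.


The answer is -log(z - 4) + 3*log(z - 1) + 5*log(z + 2).
Step 1. Decompose ∫((7*z**2 - 32*z - 2)/(z**3 - 3*z**2 - 6*z + 8)) dz by partial fractions, (7*z**2 - 32*z - 2)/(z**3 - 3*z**2 - 6*z + 8) = 5/(z + 2) + 3/(z - 1) - 1/(z - 4): now ∫(-1/(z - 4)) dz + ∫(3/(z - 1)) dz + ∫(5/(z + 2)) dz.
Step 2. Evaluate the standard form [assuming z > -2]: now 5*log(z + 2) + ∫(-1/(z - 4)) dz + ∫(3/(z - 1)) dz.
Step 3. Evaluate the standard form [assuming z > 4]: now -log(z - 4) + 5*log(z + 2) + ∫(3/(z - 1)) dz.
Step 4. Evaluate the standard form [assuming z > 1]: now -log(z - 4) + 3*log(z - 1) + 5*log(z + 2).
Answer: -log(z - 4) + 3*log(z - 1) + 5*log(z + 2).


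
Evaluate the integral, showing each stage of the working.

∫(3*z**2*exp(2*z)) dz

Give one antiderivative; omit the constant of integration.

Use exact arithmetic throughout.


Step 1. Integrate ∫(3*z**2*exp(2*z)) dz by parts with u = z**2, dv = (3*exp(2*z)) dz, so v = 3*exp(2*z)/2: now 3*z**2*exp(2*z)/2 + ∫(-3*z*exp(2*z)) dz.
Step 2. Integrate ∫(-3*z*exp(2*z)) dz by parts with u = z, dv = (-3*exp(2*z)) dz, so v = -3*exp(2*z)/2: now 3*z**2*exp(2*z)/2 - 3*z*exp(2*z)/2 + ∫(3*exp(2*z)/2) dz.
Step 3. Evaluate the standard form: now 3*z**2*exp(2*z)/2 - 3*z*exp(2*z)/2 + 3*exp(2*z)/4.
Answer: 3*z**2*exp(2*z)/2 - 3*z*exp(2*z)/2 + 3*exp(2*z)/4.


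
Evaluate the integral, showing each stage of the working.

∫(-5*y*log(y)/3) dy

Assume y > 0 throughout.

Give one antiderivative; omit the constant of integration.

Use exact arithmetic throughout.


Step 1. Integrate ∫(-5*y*log(y)/3) dy by parts with u = log(y), dv = (-5*y/3) dy, so v = -5*y**2/6 [assuming y > 0]: now -5*y**2*log(y)/6 + ∫(5*y/6) dy.
Step 2. Evaluate the standard form: now -5*y**2*log(y)/6 + 5*y**2/12.
Answer: -5*y**2*log(y)/6 + 5*y**2/12.


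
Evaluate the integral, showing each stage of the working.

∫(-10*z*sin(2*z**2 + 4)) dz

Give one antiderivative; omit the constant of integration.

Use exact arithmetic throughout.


Step 1. Substitute u = z**2 + 2, turning ∫(-10*z*sin(2*z**2 + 4)) dz into ∫(-5*sin(2*u)) du: now ∫(-5*sin(2*u)) du.
Step 2. Evaluate the standard form: now 5*cos(2*u)/2.
Step 3. Substitute back u = z**2 + 2: now 5*cos(2*z**2 + 4)/2.
Answer: 5*cos(2*z**2 + 4)/2.


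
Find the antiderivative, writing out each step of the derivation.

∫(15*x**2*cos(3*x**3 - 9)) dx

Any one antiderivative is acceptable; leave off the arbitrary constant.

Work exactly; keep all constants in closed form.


Step 1. Substitute u = x**3 - 3, turning ∫(15*x**2*cos(3*x**3 - 9)) dx into ∫(5*cos(3*u)) du: now ∫(5*cos(3*u)) du.
Step 2. Evaluate the standard form: now 5*sin(3*u)/3.
Step 3. Substitute back u = x**3 - 3: now 5*sin(3*x**3 - 9)/3.
Answer: 5*sin(3*x**3 - 9)/3.


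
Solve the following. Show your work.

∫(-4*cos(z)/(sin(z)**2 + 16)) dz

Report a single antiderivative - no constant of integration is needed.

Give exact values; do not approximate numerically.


Step 1. Substitute u = sin(z), turning ∫(-4*cos(z)/(sin(z)**2 + 16)) dz into ∫(-4/(u**2 + 16)) du: now ∫(-4/(u**2 + 16)) du.
Step 2. Evaluate the standard form: now -atan(u/4).
Step 3. Substitute back u = sin(z): now -atan(sin(z)/4).
Answer: -atan(sin(z)/4).


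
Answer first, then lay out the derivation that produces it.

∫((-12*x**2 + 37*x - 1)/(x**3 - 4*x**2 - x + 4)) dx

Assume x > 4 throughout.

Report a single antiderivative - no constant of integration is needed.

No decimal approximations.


The answer is -3*log(x - 4) - 4*log(x - 1) - 5*log(x + 1).
Step 1. Decompose ∫((-12*x**2 + 37*x - 1)/(x**3 - 4*x**2 - x + 4)) dx by partial fractions, (-12*x**2 + 37*x - 1)/(x**3 - 4*x**2 - x + 4) = -5/(x + 1) - 4/(x - 1) - 3/(x - 4): now ∫(-3/(x - 4)) dx + ∫(-4/(x - 1)) dx + ∫(-5/(x + 1)) dx.
Step 2. Evaluate the standard form [assuming x > 4]: now -3*log(x - 4) + ∫(-4/(x - 1)) dx + ∫(-5/(x + 1)) dx.
Step 3. Evaluate the standard form [assuming x > 1]: now -3*log(x - 4) - 4*log(x - 1) + ∫(-5/(x + 1)) dx.
Step 4. Evaluate the standard form [assuming x > -1]: now -3*log(x - 4) - 4*log(x - 1) - 5*log(x + 1).
Answer: -3*log(x - 4) - 4*log(x - 1) - 5*log(x + 1).


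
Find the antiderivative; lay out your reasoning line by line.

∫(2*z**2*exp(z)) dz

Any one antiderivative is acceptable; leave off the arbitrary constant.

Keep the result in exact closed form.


Step 1. Integrate ∫(2*z**2*exp(z)) dz by parts with u = z**2, dv = (2*exp(z)) dz, so v = 2*exp(z): now 2*z**2*exp(z) + ∫(-4*z*exp(z)) dz.
Step 2. Integrate ∫(-4*z*exp(z)) dz by parts with u = z, dv = (-4*exp(z)) dz, so v = -4*exp(z): now 2*z**2*exp(z) - 4*z*exp(z) + ∫(4*exp(z)) dz.
Step 3. Evaluate the standard form: now 2*z**2*exp(z) - 4*z*exp(z) + 4*exp(z).
Answer: 2*z**2*exp(z) - 4*z*exp(z) + 4*exp(z).


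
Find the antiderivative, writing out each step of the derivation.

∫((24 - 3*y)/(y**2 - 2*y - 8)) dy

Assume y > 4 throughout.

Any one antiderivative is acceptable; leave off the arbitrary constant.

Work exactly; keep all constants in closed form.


Step 1. Decompose ∫((24 - 3*y)/(y**2 - 2*y - 8)) dy by partial fractions, (24 - 3*y)/(y**2 - 2*y - 8) = -5/(y + 2) + 2/(y - 4): now ∫(2/(y - 4)) dy + ∫(-5/(y + 2)) dy.
Step 2. Evaluate the standard form [assuming y > 4]: now 2*log(y - 4) + ∫(-5/(y + 2)) dy.
Step 3. Evaluate the standard form [assuming y > -2]: now 2*log(y - 4) - 5*log(y + 2).
Answer: 2*log(y - 4) - 5*log(y + 2).


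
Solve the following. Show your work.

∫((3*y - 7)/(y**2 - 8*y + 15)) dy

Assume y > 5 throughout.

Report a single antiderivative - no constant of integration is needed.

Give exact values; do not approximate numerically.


Step 1. Decompose ∫((3*y - 7)/(y**2 - 8*y + 15)) dy by partial fractions, (3*y - 7)/(y**2 - 8*y + 15) = -1/(y - 3) + 4/(y - 5): now ∫(4/(y - 5)) dy + ∫(-1/(y - 3)) dy.
Step 2. Evaluate the standard form [assuming y > 3]: now -log(y - 3) + ∫(4/(y - 5)) dy.
Step 3. Evaluate the standard form [assuming y > 5]: now 4*log(y - 5) - log(y - 3).
Answer: 4*log(y - 5) - log(y - 3).


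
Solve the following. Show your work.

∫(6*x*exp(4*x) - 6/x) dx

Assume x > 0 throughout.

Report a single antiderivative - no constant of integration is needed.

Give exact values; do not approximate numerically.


Step 1. Rewrite: now ∫(-6/x) dx + ∫(6*x*exp(4*x)) dx.
Step 2. Evaluate the standard form [assuming x > 0]: now -6*log(x) + ∫(6*x*exp(4*x)) dx.
Step 3. Integrate ∫(6*x*exp(4*x)) dx by parts with u = x, dv = (6*exp(4*x)) dx, so v = 3*exp(4*x)/2: now 3*x*exp(4*x)/2 - 6*log(x) + ∫(-3*exp(4*x)/2) dx.
Step 4. Evaluate the standard form: now 3*x*exp(4*x)/2 - 3*exp(4*x)/8 - 6*log(x).
Answer: 3*x*exp(4*x)/2 - 3*exp(4*x)/8 - 6*log(x).


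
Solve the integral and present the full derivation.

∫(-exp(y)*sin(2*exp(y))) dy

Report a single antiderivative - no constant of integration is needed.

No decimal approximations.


Step 1. Substitute u = exp(y), turning ∫(-exp(y)*sin(2*exp(y))) dy into ∫(-sin(2*u)) du: now ∫(-sin(2*u)) du.
Step 2. Evaluate the standard form: now cos(2*u)/2.
Step 3. Substitute back u = exp(y): now cos(2*exp(y))/2.
Answer: cos(2*exp(y))/2.


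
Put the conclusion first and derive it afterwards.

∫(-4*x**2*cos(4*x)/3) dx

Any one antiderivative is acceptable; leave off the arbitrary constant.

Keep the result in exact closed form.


The answer is -x**2*sin(4*x)/3 - x*cos(4*x)/6 + sin(4*x)/24.
Step 1. Integrate ∫(-4*x**2*cos(4*x)/3) dx by parts with u = x**2, dv = (-4*cos(4*x)/3) dx, so v = -sin(4*x)/3: now -x**2*sin(4*x)/3 + ∫(2*x*sin(4*x)/3) dx.
Step 2. Integrate ∫(2*x*sin(4*x)/3) dx by parts with u = x, dv = (2*sin(4*x)/3) dx, so v = -cos(4*x)/6: now -x**2*sin(4*x)/3 - x*cos(4*x)/6 + ∫(cos(4*x)/6) dx.
Step 3. Evaluate the standard form: now -x**2*sin(4*x)/3 - x*cos(4*x)/6 + sin(4*x)/24.
Answer: -x**2*sin(4*x)/3 - x*cos(4*x)/6 + sin(4*x)/24.


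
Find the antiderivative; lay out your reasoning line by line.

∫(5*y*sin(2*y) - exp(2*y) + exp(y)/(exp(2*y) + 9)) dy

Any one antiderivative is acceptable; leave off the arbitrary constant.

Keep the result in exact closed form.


Step 1. Rewrite: now ∫(5*y*sin(2*y)) dy + ∫(exp(y)/(exp(2*y) + 9)) dy + ∫(-exp(2*y)) dy.
Step 2. Integrate ∫(5*y*sin(2*y)) dy by parts with u = y, dv = (5*sin(2*y)) dy, so v = -5*cos(2*y)/2: now -5*y*cos(2*y)/2 + ∫(exp(y)/(exp(2*y) + 9)) dy + ∫(-exp(2*y)) dy + ∫(5*cos(2*y)/2) dy.
Step 3. Evaluate the standard form: now -5*y*cos(2*y)/2 + 5*sin(2*y)/4 + ∫(exp(y)/(exp(2*y) + 9)) dy + ∫(-exp(2*y)) dy.
Step 4. Substitute u = exp(y), turning ∫(exp(y)/(exp(2*y) + 9)) dy into ∫(1/(u**2 + 9)) du: now -5*y*cos(2*y)/2 + 5*sin(2*y)/4 + ∫(1/(u**2 + 9)) du + ∫(-exp(2*y)) dy.
Step 5. Evaluate the standard form: now -5*y*cos(2*y)/2 + 5*sin(2*y)/4 + atan(u/3)/3 + ∫(-exp(2*y)) dy.
Step 6. Substitute back u = exp(y): now -5*y*cos(2*y)/2 + 5*sin(2*y)/4 + atan(exp(y)/3)/3 + ∫(-exp(2*y)) dy.
Step 7. Evaluate the standard form: now -5*y*cos(2*y)/2 - exp(2*y)/2 + 5*sin(2*y)/4 + atan(exp(y)/3)/3.
Answer: -5*y*cos(2*y)/2 - exp(2*y)/2 + 5*sin(2*y)/4 + atan(exp(y)/3)/3.


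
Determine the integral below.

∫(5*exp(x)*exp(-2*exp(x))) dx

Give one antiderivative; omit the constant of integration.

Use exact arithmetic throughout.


Answer: -5*exp(-2*exp(x))/2.


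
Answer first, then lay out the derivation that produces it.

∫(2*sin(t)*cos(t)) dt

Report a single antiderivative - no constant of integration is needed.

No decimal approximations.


The answer is sin(t)**2.
Step 1. Substitute u = sin(t), turning ∫(2*sin(t)*cos(t)) dt into ∫(2*u) du: now ∫(2*u) du.
Step 2. Evaluate the standard form: now u**2.
Step 3. Substitute back u = sin(t): now sin(t)**2.
Answer: sin(t)**2.


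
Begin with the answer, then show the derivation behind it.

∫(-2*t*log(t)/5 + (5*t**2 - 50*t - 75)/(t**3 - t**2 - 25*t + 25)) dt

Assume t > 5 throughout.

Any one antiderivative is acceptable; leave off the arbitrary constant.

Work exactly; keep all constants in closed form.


The answer is -t**2*log(t)/5 + t**2/10 - 5*log(t - 5) + 5*log(t - 1) + 5*log(t + 5).
Step 1. Rewrite: now ∫(-2*t*log(t)/5) dt + ∫((5*t**2 - 50*t - 75)/(t**3 - t**2 - 25*t + 25)) dt.
Step 2. Decompose ∫((5*t**2 - 50*t - 75)/(t**3 - t**2 - 25*t + 25)) dt by partial fractions, (5*t**2 - 50*t - 75)/(t**3 - t**2 - 25*t + 25) = 5/(t + 5) + 5/(t - 1) - 5/(t - 5): now ∫(-2*t*log(t)/5) dt + ∫(-5/(t - 5)) dt + ∫(5/(t - 1)) dt + ∫(5/(t + 5)) dt.
Step 3. Evaluate the standard form [assuming t > -5]: now 5*log(t + 5) + ∫(-2*t*log(t)/5) dt + ∫(-5/(t - 5)) dt + ∫(5/(t - 1)) dt.
Step 4. Evaluate the standard form [assuming t > 5]: now -5*log(t - 5) + 5*log(t + 5) + ∫(-2*t*log(t)/5) dt + ∫(5/(t - 1)) dt.
Step 5. Evaluate the standard form [assuming t > 1]: now -5*log(t - 5) + 5*log(t - 1) + 5*log(t + 5) + ∫(-2*t*log(t)/5) dt.
Step 6. Integrate ∫(-2*t*log(t)/5) dt by parts with u = log(t), dv = (-2*t/5) dt, so v = -t**2/5 [assuming t > 0]: now -t**2*log(t)/5 - 5*log(t - 5) + 5*log(t - 1) + 5*log(t + 5) + ∫(t/5) dt.
Step 7. Evaluate the standard form: now -t**2*log(t)/5 + t**2/10 - 5*log(t - 5) + 5*log(t - 1) + 5*log(t + 5).
Answer: -t**2*log(t)/5 + t**2/10 - 5*log(t - 5) + 5*log(t - 1) + 5*log(t + 5).


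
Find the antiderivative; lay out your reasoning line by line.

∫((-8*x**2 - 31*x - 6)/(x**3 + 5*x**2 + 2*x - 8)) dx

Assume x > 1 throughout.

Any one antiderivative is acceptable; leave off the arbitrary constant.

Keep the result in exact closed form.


Step 1. Decompose ∫((-8*x**2 - 31*x - 6)/(x**3 + 5*x**2 + 2*x - 8)) dx by partial fractions, (-8*x**2 - 31*x - 6)/(x**3 + 5*x**2 + 2*x - 8) = -1/(x + 4) - 4/(x + 2) - 3/(x - 1): now ∫(-3/(x - 1)) dx + ∫(-4/(x + 2)) dx + ∫(-1/(x + 4)) dx.
Step 2. Evaluate the standard form [assuming x > 1]: now -3*log(x - 1) + ∫(-4/(x + 2)) dx + ∫(-1/(x + 4)) dx.
Step 3. Evaluate the standard form [assuming x > -2]: now -3*log(x - 1) - 4*log(x + 2) + ∫(-1/(x + 4)) dx.
Step 4. Evaluate the standard form [assuming x > -4]: now -3*log(x - 1) - 4*log(x + 2) - log(x + 4).
Answer: -3*log(x - 1) - 4*log(x + 2) - log(x + 4).


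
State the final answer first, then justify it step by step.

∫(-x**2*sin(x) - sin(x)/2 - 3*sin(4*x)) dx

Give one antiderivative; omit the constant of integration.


The answer is x**2*cos(x) - 2*x*sin(x) - 3*cos(x)/2 + 3*cos(4*x)/4.
Step 1. Rewrite: now ∫(-x**2*sin(x)) dx + ∫(-sin(x)/2) dx + ∫(-3*sin(4*x)) dx.
Step 2. Integrate ∫(-x**2*sin(x)) dx by parts with u = x**2, dv = (-sin(x)) dx, so v = cos(x): now x**2*cos(x) + ∫(-2*x*cos(x)) dx + ∫(-sin(x)/2) dx + ∫(-3*sin(4*x)) dx.
Step 3. Integrate ∫(-2*x*cos(x)) dx by parts with u = x, dv = (-2*cos(x)) dx, so v = -2*sin(x): now x**2*cos(x) - 2*x*sin(x) + ∫(-sin(x)/2) dx + ∫(2*sin(x)) dx + ∫(-3*sin(4*x)) dx.
Step 4. Evaluate the standard form: now x**2*cos(x) - 2*x*sin(x) - 2*cos(x) + ∫(-sin(x)/2) dx + ∫(-3*sin(4*x)) dx.
Step 5. Evaluate the standard form: now x**2*cos(x) - 2*x*sin(x) - 3*cos(x)/2 + ∫(-3*sin(4*x)) dx.
Step 6. Evaluate the standard form: now x**2*cos(x) - 2*x*sin(x) - 3*cos(x)/2 + 3*cos(4*x)/4.
Answer: x**2*cos(x) - 2*x*sin(x) - 3*cos(x)/2 + 3*cos(4*x)/4.


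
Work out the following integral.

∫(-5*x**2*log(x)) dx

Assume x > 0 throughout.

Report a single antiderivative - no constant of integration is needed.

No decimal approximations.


Answer: -5*x**3*log(x)/3 + 5*x**3/9.


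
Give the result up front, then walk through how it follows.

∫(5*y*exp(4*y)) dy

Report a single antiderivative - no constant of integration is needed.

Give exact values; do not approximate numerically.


The answer is 5*y*exp(4*y)/4 - 5*exp(4*y)/16.
Step 1. Integrate ∫(5*y*exp(4*y)) dy by parts with u = y, dv = (5*exp(4*y)) dy, so v = 5*exp(4*y)/4: now 5*y*exp(4*y)/4 + ∫(-5*exp(4*y)/4) dy.
Step 2. Evaluate the standard form: now 5*y*exp(4*y)/4 - 5*exp(4*y)/16.
Answer: 5*y*exp(4*y)/4 - 5*exp(4*y)/16.


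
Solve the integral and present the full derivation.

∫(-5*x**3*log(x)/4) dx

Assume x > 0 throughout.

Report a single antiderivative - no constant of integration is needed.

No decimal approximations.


Step 1. Integrate ∫(-5*x**3*log(x)/4) dx by parts with u = log(x), dv = (-5*x**3/4) dx, so v = -5*x**4/16 [assuming x > 0]: now -5*x**4*log(x)/16 + ∫(5*x**3/16) dx.
Step 2. Evaluate the standard form: now -5*x**4*log(x)/16 + 5*x**4/64.
Answer: -5*x**4*log(x)/16 + 5*x**4/64.


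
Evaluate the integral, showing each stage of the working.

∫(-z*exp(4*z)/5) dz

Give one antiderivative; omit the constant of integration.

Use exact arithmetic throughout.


Step 1. Integrate ∫(-z*exp(4*z)/5) dz by parts with u = z, dv = (-exp(4*z)/5) dz, so v = -exp(4*z)/20: now -z*exp(4*z)/20 + ∫(exp(4*z)/20) dz.
Step 2. Evaluate the standard form: now -z*exp(4*z)/20 + exp(4*z)/80.
Answer: -z*exp(4*z)/20 + exp(4*z)/80.


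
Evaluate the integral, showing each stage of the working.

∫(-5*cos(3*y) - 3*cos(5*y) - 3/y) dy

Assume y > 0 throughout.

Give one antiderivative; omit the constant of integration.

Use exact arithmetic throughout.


Step 1. Rewrite: now ∫(-3/y) dy + ∫(-5*cos(3*y)) dy + ∫(-3*cos(5*y)) dy.
Step 2. Evaluate the standard form: now -5*sin(3*y)/3 + ∫(-3/y) dy + ∫(-3*cos(5*y)) dy.
Step 3. Evaluate the standard form [assuming y > 0]: now -3*log(y) - 5*sin(3*y)/3 + ∫(-3*cos(5*y)) dy.
Step 4. Evaluate the standard form: now -3*log(y) - 5*sin(3*y)/3 - 3*sin(5*y)/5.
Answer: -3*log(y) - 5*sin(3*y)/3 - 3*sin(5*y)/5.


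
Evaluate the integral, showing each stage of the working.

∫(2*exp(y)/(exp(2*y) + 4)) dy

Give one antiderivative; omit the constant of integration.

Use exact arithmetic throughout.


Step 1. Substitute u = exp(y), turning ∫(2*exp(y)/(exp(2*y) + 4)) dy into ∫(2/(u**2 + 4)) du: now ∫(2/(u**2 + 4)) du.
Step 2. Evaluate the standard form: now atan(u/2).
Step 3. Substitute back u = exp(y): now atan(exp(y)/2).
Answer: atan(exp(y)/2).


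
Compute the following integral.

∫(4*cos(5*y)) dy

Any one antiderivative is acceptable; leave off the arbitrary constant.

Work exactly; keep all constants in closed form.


Answer: 4*sin(5*y)/5.


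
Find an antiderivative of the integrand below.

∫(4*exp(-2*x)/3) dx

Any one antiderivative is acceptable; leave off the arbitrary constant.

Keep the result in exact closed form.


Answer: -2*exp(-2*x)/3.


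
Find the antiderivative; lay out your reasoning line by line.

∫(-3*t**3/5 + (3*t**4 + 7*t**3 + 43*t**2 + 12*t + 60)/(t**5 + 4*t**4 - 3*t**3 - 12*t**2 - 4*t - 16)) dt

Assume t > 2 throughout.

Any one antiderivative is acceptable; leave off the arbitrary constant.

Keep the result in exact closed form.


Step 1. Rewrite: now ∫(-3*t**3/5) dt + ∫((3*t**4 + 7*t**3 + 43*t**2 + 12*t + 60)/(t**5 + 4*t**4 - 3*t**3 - 12*t**2 - 4*t - 16)) dt.
Step 2. Evaluate the standard form: now -3*t**4/20 + ∫((3*t**4 + 7*t**3 + 43*t**2 + 12*t + 60)/(t**5 + 4*t**4 - 3*t**3 - 12*t**2 - 4*t - 16)) dt.
Step 3. Decompose ∫((3*t**4 + 7*t**3 + 43*t**2 + 12*t + 60)/(t**5 + 4*t**4 - 3*t**3 - 12*t**2 - 4*t - 16)) dt by partial fractions, (3*t**4 + 7*t**3 + 43*t**2 + 12*t + 60)/(t**5 + 4*t**4 - 3*t**3 - 12*t**2 - 4*t - 16) = -1/(t**2 + 1) + 5/(t + 4) - 5/(t + 2) + 3/(t - 2): now -3*t**4/20 + ∫(3/(t - 2)) dt + ∫(-5/(t + 2)) dt + ∫(5/(t + 4)) dt + ∫(-1/(t**2 + 1)) dt.
Step 4. Evaluate the standard form [assuming t > 2]: now -3*t**4/20 + 3*log(t - 2) + ∫(-5/(t + 2)) dt + ∫(5/(t + 4)) dt + ∫(-1/(t**2 + 1)) dt.
Step 5. Evaluate the standard form [assuming t > -2]: now -3*t**4/20 + 3*log(t - 2) - 5*log(t + 2) + ∫(5/(t + 4)) dt + ∫(-1/(t**2 + 1)) dt.
Step 6. Evaluate the standard form [assuming t > -4]: now -3*t**4/20 + 3*log(t - 2) - 5*log(t + 2) + 5*log(t + 4) + ∫(-1/(t**2 + 1)) dt.
Step 7. Evaluate the standard form: now -3*t**4/20 + 3*log(t - 2) - 5*log(t + 2) + 5*log(t + 4) - atan(t).
Answer: -3*t**4/20 + 3*log(t - 2) - 5*log(t + 2) + 5*log(t + 4) - atan(t).


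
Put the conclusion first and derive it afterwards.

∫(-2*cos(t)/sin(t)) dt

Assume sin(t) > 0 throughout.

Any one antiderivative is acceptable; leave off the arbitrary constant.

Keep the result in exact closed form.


The answer is -2*log(sin(t)).
Step 1. Substitute u = sin(t), turning ∫(-2*cos(t)/sin(t)) dt into ∫(-2/u) du: now ∫(-2/u) du.
Step 2. Evaluate the standard form [assuming u > 0]: now -2*log(u).
Step 3. Substitute back u = sin(t): now -2*log(sin(t)).
Answer: -2*log(sin(t)).


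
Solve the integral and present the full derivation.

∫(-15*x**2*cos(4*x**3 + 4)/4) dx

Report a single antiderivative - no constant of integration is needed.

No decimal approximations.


Step 1. Substitute u = x**3 + 1, turning ∫(-15*x**2*cos(4*x**3 + 4)/4) dx into ∫(-5*cos(4*u)/4) du: now ∫(-5*cos(4*u)/4) du.
Step 2. Evaluate the standard form: now -5*sin(4*u)/16.
Step 3. Substitute back u = x**3 + 1: now -5*sin(4*x**3 + 4)/16.
Answer: -5*sin(4*x**3 + 4)/16.


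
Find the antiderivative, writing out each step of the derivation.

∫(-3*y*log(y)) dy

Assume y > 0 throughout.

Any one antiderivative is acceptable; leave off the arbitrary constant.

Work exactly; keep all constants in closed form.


Step 1. Integrate ∫(-3*y*log(y)) dy by parts with u = log(y), dv = (-3*y) dy, so v = -3*y**2/2 [assuming y > 0]: now -3*y**2*log(y)/2 + ∫(3*y/2) dy.
Step 2. Evaluate the standard form: now -3*y**2*log(y)/2 + 3*y**2/4.
Answer: -3*y**2*log(y)/2 + 3*y**2/4.


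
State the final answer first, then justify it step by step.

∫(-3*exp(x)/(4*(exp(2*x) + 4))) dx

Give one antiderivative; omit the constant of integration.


The answer is -3*atan(exp(x)/2)/8.
Step 1. Substitute u = exp(x), turning ∫(-3*exp(x)/(4*(exp(2*x) + 4))) dx into ∫(-3/(4*(u**2 + 4))) du: now ∫(-3/(4*(u**2 + 4))) du.
Step 2. Evaluate the standard form: now -3*atan(u/2)/8.
Step 3. Substitute back u = exp(x): now -3*atan(exp(x)/2)/8.
Answer: -3*atan(exp(x)/2)/8.


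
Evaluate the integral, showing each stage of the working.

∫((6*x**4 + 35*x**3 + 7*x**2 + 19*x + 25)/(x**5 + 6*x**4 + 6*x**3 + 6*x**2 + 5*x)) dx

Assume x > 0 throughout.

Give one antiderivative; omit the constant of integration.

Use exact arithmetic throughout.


Step 1. Decompose ∫((6*x**4 + 35*x**3 + 7*x**2 + 19*x + 25)/(x**5 + 6*x**4 + 6*x**3 + 6*x**2 + 5*x)) dx by partial fractions, (6*x**4 + 35*x**3 + 7*x**2 + 19*x + 25)/(x**5 + 6*x**4 + 6*x**3 + 6*x**2 + 5*x) = -4/(x**2 + 1) - 1/(x + 5) + 2/(x + 1) + 5/x: now ∫(5/x) dx + ∫(2/(x + 1)) dx + ∫(-1/(x + 5)) dx + ∫(-4/(x**2 + 1)) dx.
Step 2. Evaluate the standard form [assuming x > -1]: now 2*log(x + 1) + ∫(5/x) dx + ∫(-1/(x + 5)) dx + ∫(-4/(x**2 + 1)) dx.
Step 3. Evaluate the standard form [assuming x > -5]: now 2*log(x + 1) - log(x + 5) + ∫(5/x) dx + ∫(-4/(x**2 + 1)) dx.
Step 4. Evaluate the standard form [assuming x > 0]: now 5*log(x) + 2*log(x + 1) - log(x + 5) + ∫(-4/(x**2 + 1)) dx.
Step 5. Evaluate the standard form: now 5*log(x) + 2*log(x + 1) - log(x + 5) - 4*atan(x).
Answer: 5*log(x) + 2*log(x + 1) - log(x + 5) - 4*atan(x).


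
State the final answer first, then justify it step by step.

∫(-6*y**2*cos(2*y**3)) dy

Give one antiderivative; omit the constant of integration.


The answer is -sin(2*y**3).
Step 1. Substitute u = y**3, turning ∫(-6*y**2*cos(2*y**3)) dy into ∫(-2*cos(2*u)) du: now ∫(-2*cos(2*u)) du.
Step 2. Evaluate the standard form: now -sin(2*u).
Step 3. Substitute back u = y**3: now -sin(2*y**3).
Answer: -sin(2*y**3).


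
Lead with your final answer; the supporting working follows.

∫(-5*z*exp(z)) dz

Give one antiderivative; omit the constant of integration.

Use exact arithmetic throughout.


The answer is -5*z*exp(z) + 5*exp(z).
Step 1. Integrate ∫(-5*z*exp(z)) dz by parts with u = z, dv = (-5*exp(z)) dz, so v = -5*exp(z): now -5*z*exp(z) + ∫(5*exp(z)) dz.
Step 2. Evaluate the standard form: now -5*z*exp(z) + 5*exp(z).
Answer: -5*z*exp(z) + 5*exp(z).


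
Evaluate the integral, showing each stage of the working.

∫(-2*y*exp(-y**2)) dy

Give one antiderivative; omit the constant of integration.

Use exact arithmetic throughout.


Step 1. Substitute u = y**2, turning ∫(-2*y*exp(-y**2)) dy into ∫(-exp(-u)) du: now ∫(-exp(-u)) du.
Step 2. Evaluate the standard form: now exp(-u).
Step 3. Substitute back u = y**2: now exp(-y**2).
Answer: exp(-y**2).


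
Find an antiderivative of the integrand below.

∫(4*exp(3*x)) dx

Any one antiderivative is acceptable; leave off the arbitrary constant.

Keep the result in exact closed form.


Answer: 4*exp(3*x)/3.


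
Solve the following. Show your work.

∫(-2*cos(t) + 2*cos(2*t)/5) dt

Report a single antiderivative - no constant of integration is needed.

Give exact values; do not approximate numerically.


Step 1. Rewrite: now ∫(-2*cos(t)) dt + ∫(2*cos(2*t)/5) dt.
Step 2. Evaluate the standard form: now -2*sin(t) + ∫(2*cos(2*t)/5) dt.
Step 3. Evaluate the standard form: now -2*sin(t) + sin(2*t)/5.
Answer: -2*sin(t) + sin(2*t)/5.


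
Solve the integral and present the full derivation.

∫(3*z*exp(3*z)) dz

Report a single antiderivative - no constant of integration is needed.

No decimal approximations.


Step 1. Integrate ∫(3*z*exp(3*z)) dz by parts with u = z, dv = (3*exp(3*z)) dz, so v = exp(3*z): now z*exp(3*z) + ∫(-exp(3*z)) dz.
Step 2. Evaluate the standard form: now z*exp(3*z) - exp(3*z)/3.
Answer: z*exp(3*z) - exp(3*z)/3.


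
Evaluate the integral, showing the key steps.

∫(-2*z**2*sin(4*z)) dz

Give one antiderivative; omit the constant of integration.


Step 1. Integrate ∫(-2*z**2*sin(4*z)) dz by parts with u = z**2, dv = (-2*sin(4*z)) dz, so v = cos(4*z)/2: now z**2*cos(4*z)/2 + ∫(-z*cos(4*z)) dz.
Step 2. Integrate ∫(-z*cos(4*z)) dz by parts with u = z, dv = (-cos(4*z)) dz, so v = -sin(4*z)/4: now z**2*cos(4*z)/2 - z*sin(4*z)/4 + ∫(sin(4*z)/4) dz.
Step 3. Evaluate the standard form: now z**2*cos(4*z)/2 - z*sin(4*z)/4 - cos(4*z)/16.
Answer: z**2*cos(4*z)/2 - z*sin(4*z)/4 - cos(4*z)/16.


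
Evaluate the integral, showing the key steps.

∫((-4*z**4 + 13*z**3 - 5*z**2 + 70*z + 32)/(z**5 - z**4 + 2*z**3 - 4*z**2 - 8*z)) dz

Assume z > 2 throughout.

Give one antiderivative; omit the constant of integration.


Step 1. Decompose ∫((-4*z**4 + 13*z**3 - 5*z**2 + 70*z + 32)/(z**5 - z**4 + 2*z**3 - 4*z**2 - 8*z)) dz by partial fractions, (-4*z**4 + 13*z**3 - 5*z**2 + 70*z + 32)/(z**5 - z**4 + 2*z**3 - 4*z**2 - 8*z) = -3/(z**2 + 4) - 4/(z + 1) + 4/(z - 2) - 4/z: now ∫(-4/z) dz + ∫(4/(z - 2)) dz + ∫(-4/(z + 1)) dz + ∫(-3/(z**2 + 4)) dz.
Step 2. Evaluate the standard form [assuming z > -1]: now -4*log(z + 1) + ∫(-4/z) dz + ∫(4/(z - 2)) dz + ∫(-3/(z**2 + 4)) dz.
Step 3. Evaluate the standard form [assuming z > 0]: now -4*log(z) - 4*log(z + 1) + ∫(4/(z - 2)) dz + ∫(-3/(z**2 + 4)) dz.
Step 4. Evaluate the standard form [assuming z > 2]: now -4*log(z) + 4*log(z - 2) - 4*log(z + 1) + ∫(-3/(z**2 + 4)) dz.
Step 5. Evaluate the standard form: now -4*log(z) + 4*log(z - 2) - 4*log(z + 1) - 3*atan(z/2)/2.
Answer: -4*log(z) + 4*log(z - 2) - 4*log(z + 1) - 3*atan(z/2)/2.


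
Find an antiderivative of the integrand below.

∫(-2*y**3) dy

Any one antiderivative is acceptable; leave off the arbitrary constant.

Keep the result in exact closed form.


Answer: -y**4/2.


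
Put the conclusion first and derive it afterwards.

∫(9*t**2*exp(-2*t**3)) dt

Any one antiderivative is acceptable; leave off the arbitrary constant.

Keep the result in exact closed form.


The answer is -3*exp(-2*t**3)/2.
Step 1. Substitute u = t**3, turning ∫(9*t**2*exp(-2*t**3)) dt into ∫(3*exp(-2*u)) du: now ∫(3*exp(-2*u)) du.
Step 2. Evaluate the standard form: now -3*exp(-2*u)/2.
Step 3. Substitute back u = t**3: now -3*exp(-2*t**3)/2.
Answer: -3*exp(-2*t**3)/2.


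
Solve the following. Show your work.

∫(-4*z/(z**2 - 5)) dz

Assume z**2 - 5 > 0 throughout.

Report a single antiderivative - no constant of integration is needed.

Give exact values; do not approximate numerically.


Step 1. Substitute u = z**2 - 5, turning ∫(-4*z/(z**2 - 5)) dz into ∫(-2/u) du: now ∫(-2/u) du.
Step 2. Evaluate the standard form [assuming u > 0]: now -2*log(u).
Step 3. Substitute back u = z**2 - 5: now -2*log(z**2 - 5).
Answer: -2*log(z**2 - 5).


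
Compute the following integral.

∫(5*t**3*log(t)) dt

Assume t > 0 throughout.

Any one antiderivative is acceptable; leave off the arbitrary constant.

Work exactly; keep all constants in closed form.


Answer: 5*t**4*log(t)/4 - 5*t**4/16.


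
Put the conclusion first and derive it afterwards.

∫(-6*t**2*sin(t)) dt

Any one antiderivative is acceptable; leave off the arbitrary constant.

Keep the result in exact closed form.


The answer is 6*t**2*cos(t) - 12*t*sin(t) - 12*cos(t).
Step 1. Integrate ∫(-6*t**2*sin(t)) dt by parts with u = t**2, dv = (-6*sin(t)) dt, so v = 6*cos(t): now 6*t**2*cos(t) + ∫(-12*t*cos(t)) dt.
Step 2. Integrate ∫(-12*t*cos(t)) dt by parts with u = t, dv = (-12*cos(t)) dt, so v = -12*sin(t): now 6*t**2*cos(t) - 12*t*sin(t) + ∫(12*sin(t)) dt.
Step 3. Evaluate the standard form: now 6*t**2*cos(t) - 12*t*sin(t) - 12*cos(t).
Answer: 6*t**2*cos(t) - 12*t*sin(t) - 12*cos(t).


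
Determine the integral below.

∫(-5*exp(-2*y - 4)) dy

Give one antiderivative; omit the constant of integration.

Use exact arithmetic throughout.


Answer: 5*exp(-2*y - 4)/2.


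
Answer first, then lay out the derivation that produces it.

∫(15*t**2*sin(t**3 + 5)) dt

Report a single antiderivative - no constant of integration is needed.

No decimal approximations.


The answer is -5*cos(t**3 + 5).
Step 1. Substitute u = t**3 + 5, turning ∫(15*t**2*sin(t**3 + 5)) dt into ∫(5*sin(u)) du: now ∫(5*sin(u)) du.
Step 2. Evaluate the standard form: now -5*cos(u).
Step 3. Substitute back u = t**3 + 5: now -5*cos(t**3 + 5).
Answer: -5*cos(t**3 + 5).


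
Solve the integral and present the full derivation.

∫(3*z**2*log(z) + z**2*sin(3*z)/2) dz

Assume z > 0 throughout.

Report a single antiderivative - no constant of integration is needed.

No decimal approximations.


Step 1. Rewrite: now ∫(3*z**2*log(z)) dz + ∫(z**2*sin(3*z)/2) dz.
Step 2. Integrate ∫(3*z**2*log(z)) dz by parts with u = log(z), dv = (3*z**2) dz, so v = z**3 [assuming z > 0]: now z**3*log(z) + ∫(-z**2) dz + ∫(z**2*sin(3*z)/2) dz.
Step 3. Evaluate the standard form: now z**3*log(z) - z**3/3 + ∫(z**2*sin(3*z)/2) dz.
Step 4. Integrate ∫(z**2*sin(3*z)/2) dz by parts with u = z**2, dv = (sin(3*z)/2) dz, so v = -cos(3*z)/6: now z**3*log(z) - z**3/3 - z**2*cos(3*z)/6 + ∫(z*cos(3*z)/3) dz.
Step 5. Integrate ∫(z*cos(3*z)/3) dz by parts with u = z, dv = (cos(3*z)/3) dz, so v = sin(3*z)/9: now z**3*log(z) - z**3/3 - z**2*cos(3*z)/6 + z*sin(3*z)/9 + ∫(-sin(3*z)/9) dz.
Step 6. Evaluate the standard form: now z**3*log(z) - z**3/3 - z**2*cos(3*z)/6 + z*sin(3*z)/9 + cos(3*z)/27.
Answer: z**3*log(z) - z**3/3 - z**2*cos(3*z)/6 + z*sin(3*z)/9 + cos(3*z)/27.


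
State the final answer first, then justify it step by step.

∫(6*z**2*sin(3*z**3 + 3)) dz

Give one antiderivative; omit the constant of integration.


The answer is -2*cos(3*z**3 + 3)/3.
Step 1. Substitute u = z**3 + 1, turning ∫(6*z**2*sin(3*z**3 + 3)) dz into ∫(2*sin(3*u)) du: now ∫(2*sin(3*u)) du.
Step 2. Evaluate the standard form: now -2*cos(3*u)/3.
Step 3. Substitute back u = z**3 + 1: now -2*cos(3*z**3 + 3)/3.
Answer: -2*cos(3*z**3 + 3)/3.


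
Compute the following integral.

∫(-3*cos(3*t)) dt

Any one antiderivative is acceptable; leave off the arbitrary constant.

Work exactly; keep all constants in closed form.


Answer: -sin(3*t).


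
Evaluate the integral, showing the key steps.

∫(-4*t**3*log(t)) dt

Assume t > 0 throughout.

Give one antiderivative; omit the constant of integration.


Step 1. Integrate ∫(-4*t**3*log(t)) dt by parts with u = log(t), dv = (-4*t**3) dt, so v = -t**4 [assuming t > 0]: now -t**4*log(t) + ∫(t**3) dt.
Step 2. Evaluate the standard form: now -t**4*log(t) + t**4/4.
Answer: -t**4*log(t) + t**4/4.


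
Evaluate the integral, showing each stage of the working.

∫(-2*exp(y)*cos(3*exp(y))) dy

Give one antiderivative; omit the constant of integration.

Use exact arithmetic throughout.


Step 1. Substitute u = exp(y), turning ∫(-2*exp(y)*cos(3*exp(y))) dy into ∫(-2*cos(3*u)) du: now ∫(-2*cos(3*u)) du.
Step 2. Evaluate the standard form: now -2*sin(3*u)/3.
Step 3. Substitute back u = exp(y): now -2*sin(3*exp(y))/3.
Answer: -2*sin(3*exp(y))/3.


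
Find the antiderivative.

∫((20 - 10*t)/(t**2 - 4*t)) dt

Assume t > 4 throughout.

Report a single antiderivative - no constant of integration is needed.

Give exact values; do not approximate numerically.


Answer: -5*log(t) - 5*log(t - 4).


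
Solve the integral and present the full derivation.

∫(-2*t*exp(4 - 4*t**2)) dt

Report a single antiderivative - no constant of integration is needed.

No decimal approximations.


Step 1. Substitute u = t**2 - 1, turning ∫(-2*t*exp(4 - 4*t**2)) dt into ∫(-exp(-4*u)) du: now ∫(-exp(-4*u)) du.
Step 2. Evaluate the standard form: now exp(-4*u)/4.
Step 3. Substitute back u = t**2 - 1: now exp(4 - 4*t**2)/4.
Answer: exp(4 - 4*t**2)/4.


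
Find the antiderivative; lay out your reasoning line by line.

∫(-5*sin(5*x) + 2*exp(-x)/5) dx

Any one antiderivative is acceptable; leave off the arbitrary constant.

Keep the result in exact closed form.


Step 1. Rewrite: now ∫(2*exp(-x)/5) dx + ∫(-5*sin(5*x)) dx.
Step 2. Evaluate the standard form: now cos(5*x) + ∫(2*exp(-x)/5) dx.
Step 3. Evaluate the standard form: now cos(5*x) - 2*exp(-x)/5.
Answer: cos(5*x) - 2*exp(-x)/5.
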